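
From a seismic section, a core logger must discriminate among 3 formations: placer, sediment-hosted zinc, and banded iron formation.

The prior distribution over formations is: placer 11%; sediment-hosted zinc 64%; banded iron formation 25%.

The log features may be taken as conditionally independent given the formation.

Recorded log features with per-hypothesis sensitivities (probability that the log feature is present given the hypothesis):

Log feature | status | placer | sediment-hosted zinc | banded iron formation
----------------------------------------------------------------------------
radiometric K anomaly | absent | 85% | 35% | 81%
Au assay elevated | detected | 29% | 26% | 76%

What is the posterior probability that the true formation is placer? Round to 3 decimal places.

0.032

Multiply each prior by the joint likelihood of the log feature pattern (using 1 − P(present | H) for each absent log feature):
  placer: 0.11 × (1 − 0.85) × 0.29 = 0.004785
  sediment-hosted zinc: 0.64 × (1 − 0.35) × 0.26 = 0.10816
  banded iron formation: 0.25 × (1 − 0.81) × 0.76 = 0.0361
Marginal likelihood of the evidence = 0.14905.
P(placer | evidence) = 0.004785 / 0.14905 ≈ 0.032.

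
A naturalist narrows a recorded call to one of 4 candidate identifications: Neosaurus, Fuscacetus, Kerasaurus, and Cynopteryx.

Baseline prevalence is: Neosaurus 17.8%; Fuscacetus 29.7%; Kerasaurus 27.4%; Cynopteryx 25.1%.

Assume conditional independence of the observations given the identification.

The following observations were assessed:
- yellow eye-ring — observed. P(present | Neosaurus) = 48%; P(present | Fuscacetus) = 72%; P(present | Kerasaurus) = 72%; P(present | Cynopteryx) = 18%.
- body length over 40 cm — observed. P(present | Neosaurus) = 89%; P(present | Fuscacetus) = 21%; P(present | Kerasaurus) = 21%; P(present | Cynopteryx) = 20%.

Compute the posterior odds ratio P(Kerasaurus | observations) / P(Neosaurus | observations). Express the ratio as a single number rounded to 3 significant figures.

0.545

The normalizing constant cancels in an odds ratio, so compute prior × likelihood for the two hypotheses only:
  Kerasaurus: 0.274 × 0.72 × 0.21 = 0.041429
  Neosaurus: 0.178 × 0.48 × 0.89 = 0.076042
Posterior odds = 0.041429 / 0.076042 ≈ 0.545.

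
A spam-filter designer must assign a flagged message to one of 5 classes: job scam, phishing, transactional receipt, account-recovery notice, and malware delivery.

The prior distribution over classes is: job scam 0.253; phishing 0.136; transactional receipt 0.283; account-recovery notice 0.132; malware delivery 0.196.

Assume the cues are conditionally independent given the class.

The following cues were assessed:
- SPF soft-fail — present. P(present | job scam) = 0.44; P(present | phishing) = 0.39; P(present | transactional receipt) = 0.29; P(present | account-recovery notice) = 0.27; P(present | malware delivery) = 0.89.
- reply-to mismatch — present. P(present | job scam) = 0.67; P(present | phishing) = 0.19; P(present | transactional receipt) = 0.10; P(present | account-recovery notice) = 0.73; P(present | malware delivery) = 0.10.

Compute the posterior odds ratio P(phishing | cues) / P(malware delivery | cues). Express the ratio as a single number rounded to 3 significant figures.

0.578

Unnormalized posterior weight (prior times the cue likelihoods) for each of the two hypotheses:
  phishing: 0.136 × 0.39 × 0.19 = 0.010078
  malware delivery: 0.196 × 0.89 × 0.10 = 0.017444
Posterior odds = 0.010078 / 0.017444 ≈ 0.578.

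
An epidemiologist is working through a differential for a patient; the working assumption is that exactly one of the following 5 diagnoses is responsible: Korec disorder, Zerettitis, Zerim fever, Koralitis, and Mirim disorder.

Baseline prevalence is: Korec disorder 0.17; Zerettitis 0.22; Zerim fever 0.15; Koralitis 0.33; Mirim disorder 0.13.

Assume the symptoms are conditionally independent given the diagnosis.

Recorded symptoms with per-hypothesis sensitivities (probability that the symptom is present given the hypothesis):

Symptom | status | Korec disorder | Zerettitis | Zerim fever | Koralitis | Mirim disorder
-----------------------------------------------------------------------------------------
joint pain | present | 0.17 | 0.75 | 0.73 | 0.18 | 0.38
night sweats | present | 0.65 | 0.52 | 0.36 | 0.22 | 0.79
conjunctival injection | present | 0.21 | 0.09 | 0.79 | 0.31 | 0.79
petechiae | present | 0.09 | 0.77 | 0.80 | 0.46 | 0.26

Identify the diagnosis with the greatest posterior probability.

By Bayes' rule with conditional independence, the unnormalized weight for each hypothesis is prior × ∏ likelihoods:
  Korec disorder: 0.17 × 0.17 × 0.65 × 0.21 × 0.09 = 0.00035504
  Zerettitis: 0.22 × 0.75 × 0.52 × 0.09 × 0.77 = 0.0059459
  Zerim fever: 0.15 × 0.73 × 0.36 × 0.79 × 0.80 = 0.024913
  Koralitis: 0.33 × 0.18 × 0.22 × 0.31 × 0.46 = 0.0018635
  Mirim disorder: 0.13 × 0.38 × 0.79 × 0.79 × 0.26 = 0.0080159
The unnormalized weights sum to 0.041094.
P(Korec disorder | evidence) ≈ 0.00035504 / 0.041094 ≈ 0.009
P(Zerettitis | evidence) ≈ 0.0059459 / 0.041094 ≈ 0.145
P(Zerim fever | evidence) ≈ 0.024913 / 0.041094 ≈ 0.606
P(Koralitis | evidence) ≈ 0.0018635 / 0.041094 ≈ 0.045
P(Mirim disorder | evidence) ≈ 0.0080159 / 0.041094 ≈ 0.195
The largest is 0.606, so Zerim fever is most probable.

Zerim fever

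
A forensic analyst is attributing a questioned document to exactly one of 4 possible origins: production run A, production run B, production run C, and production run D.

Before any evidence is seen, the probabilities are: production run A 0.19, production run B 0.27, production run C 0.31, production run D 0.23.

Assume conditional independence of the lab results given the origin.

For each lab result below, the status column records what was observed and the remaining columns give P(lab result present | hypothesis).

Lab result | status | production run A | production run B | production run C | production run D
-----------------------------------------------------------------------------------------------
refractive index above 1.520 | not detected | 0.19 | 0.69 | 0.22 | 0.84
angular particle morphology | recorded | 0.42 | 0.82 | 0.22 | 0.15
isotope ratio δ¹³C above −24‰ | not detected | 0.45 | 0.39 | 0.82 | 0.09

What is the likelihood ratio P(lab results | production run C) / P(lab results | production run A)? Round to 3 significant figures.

0.165

The Bayes factor is the ratio of the joint likelihoods of the lab result pattern under the two hypotheses (using 1 − P(present | H) for each absent lab result).
  production run C: (1 − 0.22) × 0.22 × (1 − 0.82) = 0.030888
  production run A: (1 − 0.19) × 0.42 × (1 − 0.45) = 0.18711
Bayes factor = 0.030888 / 0.18711 ≈ 0.165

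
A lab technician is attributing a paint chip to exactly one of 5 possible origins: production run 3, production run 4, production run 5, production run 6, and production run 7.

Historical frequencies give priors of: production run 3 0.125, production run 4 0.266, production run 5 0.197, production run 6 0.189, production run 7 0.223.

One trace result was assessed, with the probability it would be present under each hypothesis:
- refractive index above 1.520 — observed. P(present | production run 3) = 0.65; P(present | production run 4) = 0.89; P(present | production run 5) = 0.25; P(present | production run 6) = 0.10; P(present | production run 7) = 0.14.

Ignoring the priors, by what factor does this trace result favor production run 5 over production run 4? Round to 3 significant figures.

The Bayes factor is the ratio of the two likelihoods.
  production run 5: 0.25
  production run 4: 0.89
Bayes factor = 0.25 / 0.89 ≈ 0.281

0.281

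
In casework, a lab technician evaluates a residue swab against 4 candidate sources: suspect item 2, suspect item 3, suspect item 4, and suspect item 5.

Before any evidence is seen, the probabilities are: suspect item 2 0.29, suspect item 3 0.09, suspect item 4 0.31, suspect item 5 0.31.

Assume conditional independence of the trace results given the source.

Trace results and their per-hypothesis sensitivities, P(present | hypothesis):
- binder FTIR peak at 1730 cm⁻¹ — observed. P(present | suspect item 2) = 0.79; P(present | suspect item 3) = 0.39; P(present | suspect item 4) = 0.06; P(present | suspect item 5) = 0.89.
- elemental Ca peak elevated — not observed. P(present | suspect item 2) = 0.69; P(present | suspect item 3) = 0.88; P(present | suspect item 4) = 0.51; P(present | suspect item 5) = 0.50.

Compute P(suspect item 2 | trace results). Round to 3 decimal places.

Multiply each prior by the joint likelihood of the trace result pattern (using 1 − P(present | H) for each absent trace result):
  suspect item 2: 0.29 × 0.79 × (1 − 0.69) = 0.071021
  suspect item 3: 0.09 × 0.39 × (1 − 0.88) = 0.004212
  suspect item 4: 0.31 × 0.06 × (1 − 0.51) = 0.009114
  suspect item 5: 0.31 × 0.89 × (1 − 0.50) = 0.13795
Normalizing constant Z = 0.071021 + 0.004212 + 0.009114 + 0.13795 = 0.2223.
P(suspect item 2 | evidence) = 0.071021 / 0.2223 ≈ 0.319.

0.319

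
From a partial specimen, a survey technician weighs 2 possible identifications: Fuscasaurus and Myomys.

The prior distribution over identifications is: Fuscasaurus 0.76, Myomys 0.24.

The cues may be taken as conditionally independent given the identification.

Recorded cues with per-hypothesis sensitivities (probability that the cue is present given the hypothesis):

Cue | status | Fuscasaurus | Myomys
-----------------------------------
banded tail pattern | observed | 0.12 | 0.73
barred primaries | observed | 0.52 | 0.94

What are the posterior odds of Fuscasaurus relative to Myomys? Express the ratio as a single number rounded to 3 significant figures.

Posterior odds equal prior odds times the likelihood ratio; only the two competing hypotheses matter.
  Fuscasaurus: 0.76 × 0.12 × 0.52 = 0.047424
  Myomys: 0.24 × 0.73 × 0.94 = 0.16469
Odds(Fuscasaurus : Myomys) = 0.047424 / 0.16469 ≈ 0.288.

0.288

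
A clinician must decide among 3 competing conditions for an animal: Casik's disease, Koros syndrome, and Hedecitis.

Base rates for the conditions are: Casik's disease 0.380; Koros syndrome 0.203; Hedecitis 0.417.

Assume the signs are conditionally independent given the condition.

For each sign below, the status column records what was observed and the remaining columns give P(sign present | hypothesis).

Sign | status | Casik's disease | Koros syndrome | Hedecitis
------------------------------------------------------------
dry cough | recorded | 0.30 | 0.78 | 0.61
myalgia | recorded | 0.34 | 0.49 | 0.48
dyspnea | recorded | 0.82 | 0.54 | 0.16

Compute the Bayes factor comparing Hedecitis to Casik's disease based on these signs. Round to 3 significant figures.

0.560

The Bayes factor is the ratio of the joint likelihoods of the sign pattern under the two hypotheses.
  Hedecitis: 0.61 × 0.48 × 0.16 = 0.046848
  Casik's disease: 0.30 × 0.34 × 0.82 = 0.08364
Bayes factor = 0.046848 / 0.08364 ≈ 0.560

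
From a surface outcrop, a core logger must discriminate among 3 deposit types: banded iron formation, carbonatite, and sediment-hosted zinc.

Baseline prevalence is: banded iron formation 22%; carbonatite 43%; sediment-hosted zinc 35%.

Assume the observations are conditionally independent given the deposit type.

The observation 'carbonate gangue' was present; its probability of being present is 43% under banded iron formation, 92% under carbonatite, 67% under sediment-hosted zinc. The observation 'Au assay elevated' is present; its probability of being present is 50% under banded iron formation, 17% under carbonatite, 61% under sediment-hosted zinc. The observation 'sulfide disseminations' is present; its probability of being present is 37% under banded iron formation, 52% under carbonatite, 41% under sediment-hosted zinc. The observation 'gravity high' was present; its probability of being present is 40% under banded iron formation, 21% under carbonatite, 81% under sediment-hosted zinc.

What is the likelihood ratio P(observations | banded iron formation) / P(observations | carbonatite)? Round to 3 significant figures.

1.86

Take the product of per-observation likelihoods under each hypothesis, then divide.
  banded iron formation: 0.43 × 0.50 × 0.37 × 0.40 = 0.03182
  carbonatite: 0.92 × 0.17 × 0.52 × 0.21 = 0.017079
Bayes factor = 0.03182 / 0.017079 ≈ 1.86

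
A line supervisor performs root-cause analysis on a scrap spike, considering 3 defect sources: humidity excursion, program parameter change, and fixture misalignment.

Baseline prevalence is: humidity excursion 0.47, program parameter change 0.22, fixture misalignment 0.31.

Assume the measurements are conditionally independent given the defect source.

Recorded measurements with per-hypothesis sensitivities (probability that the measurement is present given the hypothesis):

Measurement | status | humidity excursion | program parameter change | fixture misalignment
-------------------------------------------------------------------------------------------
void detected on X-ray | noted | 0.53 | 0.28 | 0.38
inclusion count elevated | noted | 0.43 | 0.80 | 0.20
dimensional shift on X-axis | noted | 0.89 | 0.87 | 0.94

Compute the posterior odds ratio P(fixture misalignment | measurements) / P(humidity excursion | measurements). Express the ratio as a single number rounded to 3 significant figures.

The normalizing constant cancels in an odds ratio, so compute prior × likelihood for the two hypotheses only:
  fixture misalignment: 0.31 × 0.38 × 0.20 × 0.94 = 0.022146
  humidity excursion: 0.47 × 0.53 × 0.43 × 0.89 = 0.095331
Posterior odds = 0.022146 / 0.095331 ≈ 0.232.

0.232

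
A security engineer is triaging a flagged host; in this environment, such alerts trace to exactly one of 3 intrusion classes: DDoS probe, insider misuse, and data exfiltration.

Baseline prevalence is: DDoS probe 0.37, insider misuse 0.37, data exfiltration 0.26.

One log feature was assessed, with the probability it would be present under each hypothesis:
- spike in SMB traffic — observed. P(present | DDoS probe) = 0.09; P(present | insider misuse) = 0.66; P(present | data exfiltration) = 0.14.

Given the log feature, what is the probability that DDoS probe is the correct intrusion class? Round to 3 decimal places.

Multiply each prior by the likelihood of the log feature:
  DDoS probe: 0.37 × 0.09 = 0.0333
  insider misuse: 0.37 × 0.66 = 0.2442
  data exfiltration: 0.26 × 0.14 = 0.0364
The unnormalized weights sum to 0.3139.
P(DDoS probe | evidence) = 0.0333 / 0.3139 ≈ 0.106.

0.106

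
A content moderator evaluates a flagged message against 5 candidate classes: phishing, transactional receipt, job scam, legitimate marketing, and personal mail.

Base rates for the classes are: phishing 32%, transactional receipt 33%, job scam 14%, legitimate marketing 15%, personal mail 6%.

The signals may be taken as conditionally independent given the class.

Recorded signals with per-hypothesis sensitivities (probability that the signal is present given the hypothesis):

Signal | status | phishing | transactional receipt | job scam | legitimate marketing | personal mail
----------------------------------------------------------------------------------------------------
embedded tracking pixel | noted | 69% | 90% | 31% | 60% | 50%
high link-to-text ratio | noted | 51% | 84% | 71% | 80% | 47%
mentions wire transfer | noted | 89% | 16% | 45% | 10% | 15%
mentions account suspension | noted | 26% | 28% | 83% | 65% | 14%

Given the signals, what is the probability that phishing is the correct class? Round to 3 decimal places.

0.485

Multiply each prior by the joint likelihood of the signal pattern:
  phishing: 0.32 × 0.69 × 0.51 × 0.89 × 0.26 = 0.026057
  transactional receipt: 0.33 × 0.90 × 0.84 × 0.16 × 0.28 = 0.011177
  job scam: 0.14 × 0.31 × 0.71 × 0.45 × 0.83 = 0.011509
  legitimate marketing: 0.15 × 0.60 × 0.80 × 0.10 × 0.65 = 0.00468
  personal mail: 0.06 × 0.50 × 0.47 × 0.15 × 0.14 = 0.0002961
The unnormalized weights sum to 0.053719.
P(phishing | evidence) = 0.026057 / 0.053719 ≈ 0.485.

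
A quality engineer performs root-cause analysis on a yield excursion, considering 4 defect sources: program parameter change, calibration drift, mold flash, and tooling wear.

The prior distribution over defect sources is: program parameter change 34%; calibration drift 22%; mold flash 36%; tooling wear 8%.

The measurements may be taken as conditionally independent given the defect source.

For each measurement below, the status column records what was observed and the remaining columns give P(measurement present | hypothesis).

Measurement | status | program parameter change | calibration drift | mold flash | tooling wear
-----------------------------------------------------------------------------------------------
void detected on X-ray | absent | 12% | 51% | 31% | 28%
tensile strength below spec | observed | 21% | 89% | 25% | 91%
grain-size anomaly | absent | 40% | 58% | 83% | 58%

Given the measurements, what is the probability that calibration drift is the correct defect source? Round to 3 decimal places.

0.364

By Bayes' rule with conditional independence, the unnormalized weight for each hypothesis is prior × ∏ likelihoods (using 1 − P(present | H) for each absent measurement):
  program parameter change: 0.34 × (1 − 0.12) × 0.21 × (1 − 0.40) = 0.037699
  calibration drift: 0.22 × (1 − 0.51) × 0.89 × (1 − 0.58) = 0.040296
  mold flash: 0.36 × (1 − 0.31) × 0.25 × (1 − 0.83) = 0.010557
  tooling wear: 0.08 × (1 − 0.28) × 0.91 × (1 − 0.58) = 0.022015
Normalizing constant Z = 0.037699 + 0.040296 + 0.010557 + 0.022015 = 0.11057.
P(calibration drift | evidence) = 0.040296 / 0.11057 ≈ 0.364.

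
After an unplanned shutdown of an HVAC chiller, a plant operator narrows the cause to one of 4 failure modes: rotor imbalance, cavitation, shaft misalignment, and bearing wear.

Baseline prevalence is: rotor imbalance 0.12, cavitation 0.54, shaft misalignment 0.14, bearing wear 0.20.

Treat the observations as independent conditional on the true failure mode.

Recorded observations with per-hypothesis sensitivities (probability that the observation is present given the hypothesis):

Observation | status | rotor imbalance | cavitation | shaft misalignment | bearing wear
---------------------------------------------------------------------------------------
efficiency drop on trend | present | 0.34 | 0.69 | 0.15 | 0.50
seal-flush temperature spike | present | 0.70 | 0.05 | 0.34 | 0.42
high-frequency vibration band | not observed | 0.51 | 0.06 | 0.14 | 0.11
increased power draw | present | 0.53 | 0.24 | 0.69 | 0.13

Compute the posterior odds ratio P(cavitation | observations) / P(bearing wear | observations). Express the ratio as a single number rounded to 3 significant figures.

The normalizing constant cancels in an odds ratio, so compute prior × likelihood for the two hypotheses only (using 1 − P(present | H) for each absent observation):
  cavitation: 0.54 × 0.69 × 0.05 × (1 − 0.06) × 0.24 = 0.0042029
  bearing wear: 0.20 × 0.50 × 0.42 × (1 − 0.11) × 0.13 = 0.0048594
Odds(cavitation : bearing wear) = 0.0042029 / 0.0048594 ≈ 0.865.

0.865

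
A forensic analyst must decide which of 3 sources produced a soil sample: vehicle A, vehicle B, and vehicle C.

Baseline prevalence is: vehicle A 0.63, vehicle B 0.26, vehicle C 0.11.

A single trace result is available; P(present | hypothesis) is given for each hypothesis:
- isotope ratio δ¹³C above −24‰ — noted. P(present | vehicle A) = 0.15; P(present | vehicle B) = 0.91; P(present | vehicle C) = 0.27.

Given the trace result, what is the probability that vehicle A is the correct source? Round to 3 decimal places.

0.262

By Bayes' rule, the unnormalized weight for each hypothesis is prior × likelihood:
  vehicle A: 0.63 × 0.15 = 0.0945
  vehicle B: 0.26 × 0.91 = 0.2366
  vehicle C: 0.11 × 0.27 = 0.0297
Marginal likelihood of the evidence = 0.3608.
P(vehicle A | evidence) = 0.0945 / 0.3608 ≈ 0.262.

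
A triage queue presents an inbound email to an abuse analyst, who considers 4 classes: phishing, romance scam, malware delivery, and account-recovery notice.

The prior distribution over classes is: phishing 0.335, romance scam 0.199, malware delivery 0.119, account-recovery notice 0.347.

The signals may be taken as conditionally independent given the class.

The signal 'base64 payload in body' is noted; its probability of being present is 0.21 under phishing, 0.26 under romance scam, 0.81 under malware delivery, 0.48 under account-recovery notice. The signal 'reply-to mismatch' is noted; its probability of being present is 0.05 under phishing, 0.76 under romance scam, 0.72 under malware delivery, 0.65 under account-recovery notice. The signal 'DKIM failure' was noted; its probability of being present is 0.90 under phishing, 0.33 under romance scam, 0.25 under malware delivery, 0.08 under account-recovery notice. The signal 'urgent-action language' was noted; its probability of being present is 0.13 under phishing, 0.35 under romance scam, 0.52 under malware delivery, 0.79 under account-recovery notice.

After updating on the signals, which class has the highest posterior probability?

By Bayes' rule with conditional independence, the unnormalized weight for each hypothesis is prior × ∏ likelihoods:
  phishing: 0.335 × 0.21 × 0.05 × 0.90 × 0.13 = 0.00041155
  romance scam: 0.199 × 0.26 × 0.76 × 0.33 × 0.35 = 0.0045417
  malware delivery: 0.119 × 0.81 × 0.72 × 0.25 × 0.52 = 0.0090221
  account-recovery notice: 0.347 × 0.48 × 0.65 × 0.08 × 0.79 = 0.0068423
Normalizing constant Z = 0.00041155 + 0.0045417 + 0.0090221 + 0.0068423 = 0.020818.
P(phishing | evidence) ≈ 0.00041155 / 0.020818 ≈ 0.020
P(romance scam | evidence) ≈ 0.0045417 / 0.020818 ≈ 0.218
P(malware delivery | evidence) ≈ 0.0090221 / 0.020818 ≈ 0.433
P(account-recovery notice | evidence) ≈ 0.0068423 / 0.020818 ≈ 0.329
The largest is 0.433, so malware delivery is most probable.

malware delivery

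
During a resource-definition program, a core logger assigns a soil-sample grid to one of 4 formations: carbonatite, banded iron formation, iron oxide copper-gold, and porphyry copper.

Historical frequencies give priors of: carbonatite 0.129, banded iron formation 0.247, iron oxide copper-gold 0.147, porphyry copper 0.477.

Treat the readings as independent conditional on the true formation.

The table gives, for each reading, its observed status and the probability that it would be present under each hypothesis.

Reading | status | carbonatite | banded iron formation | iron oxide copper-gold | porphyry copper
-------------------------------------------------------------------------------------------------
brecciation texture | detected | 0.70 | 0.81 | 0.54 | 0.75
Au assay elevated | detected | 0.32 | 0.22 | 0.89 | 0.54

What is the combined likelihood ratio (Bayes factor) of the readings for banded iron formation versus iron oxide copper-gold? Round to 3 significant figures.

0.371

The Bayes factor is the ratio of the joint likelihoods of the reading pattern under the two hypotheses.
  banded iron formation: 0.81 × 0.22 = 0.1782
  iron oxide copper-gold: 0.54 × 0.89 = 0.4806
Bayes factor = 0.1782 / 0.4806 ≈ 0.371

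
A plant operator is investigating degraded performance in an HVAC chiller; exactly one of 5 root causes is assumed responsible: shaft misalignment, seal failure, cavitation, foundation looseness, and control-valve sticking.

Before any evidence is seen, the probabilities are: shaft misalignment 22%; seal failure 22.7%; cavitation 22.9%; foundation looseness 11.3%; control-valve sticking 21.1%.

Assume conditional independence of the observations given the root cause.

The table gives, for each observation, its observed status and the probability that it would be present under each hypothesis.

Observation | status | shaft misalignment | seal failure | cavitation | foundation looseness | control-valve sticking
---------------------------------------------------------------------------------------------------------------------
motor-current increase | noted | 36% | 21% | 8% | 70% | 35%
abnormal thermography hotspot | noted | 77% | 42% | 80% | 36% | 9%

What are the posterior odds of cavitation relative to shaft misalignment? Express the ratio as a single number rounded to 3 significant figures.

0.240

The normalizing constant cancels in an odds ratio, so compute prior × likelihood for the two hypotheses only:
  cavitation: 0.229 × 0.08 × 0.80 = 0.014656
  shaft misalignment: 0.220 × 0.36 × 0.77 = 0.060984
Posterior odds = 0.014656 / 0.060984 ≈ 0.240.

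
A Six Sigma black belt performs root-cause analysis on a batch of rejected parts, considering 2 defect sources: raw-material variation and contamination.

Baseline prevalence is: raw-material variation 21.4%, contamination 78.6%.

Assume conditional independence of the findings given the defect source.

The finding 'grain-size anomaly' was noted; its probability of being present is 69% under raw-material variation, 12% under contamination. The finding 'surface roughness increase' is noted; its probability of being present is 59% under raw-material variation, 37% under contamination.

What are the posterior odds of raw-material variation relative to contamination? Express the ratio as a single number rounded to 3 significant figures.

Posterior odds equal prior odds times the likelihood ratio; only the two competing hypotheses matter.
  raw-material variation: 0.214 × 0.69 × 0.59 = 0.087119
  contamination: 0.786 × 0.12 × 0.37 = 0.034898
Posterior odds = 0.087119 / 0.034898 ≈ 2.50.

2.50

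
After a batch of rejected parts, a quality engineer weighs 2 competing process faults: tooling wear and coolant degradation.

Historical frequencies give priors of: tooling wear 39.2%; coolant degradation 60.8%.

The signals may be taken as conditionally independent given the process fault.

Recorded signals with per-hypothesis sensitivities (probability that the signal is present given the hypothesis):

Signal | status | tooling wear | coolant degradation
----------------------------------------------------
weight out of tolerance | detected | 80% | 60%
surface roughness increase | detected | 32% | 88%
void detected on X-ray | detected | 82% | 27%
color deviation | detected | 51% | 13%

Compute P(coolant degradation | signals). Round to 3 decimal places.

For each hypothesis, the unnormalized posterior weight is prior × product of the signal likelihoods:
  tooling wear: 0.392 × 0.80 × 0.32 × 0.82 × 0.51 = 0.041967
  coolant degradation: 0.608 × 0.60 × 0.88 × 0.27 × 0.13 = 0.011268
The unnormalized weights sum to 0.053235.
P(coolant degradation | evidence) = 0.011268 / 0.053235 ≈ 0.212.

0.212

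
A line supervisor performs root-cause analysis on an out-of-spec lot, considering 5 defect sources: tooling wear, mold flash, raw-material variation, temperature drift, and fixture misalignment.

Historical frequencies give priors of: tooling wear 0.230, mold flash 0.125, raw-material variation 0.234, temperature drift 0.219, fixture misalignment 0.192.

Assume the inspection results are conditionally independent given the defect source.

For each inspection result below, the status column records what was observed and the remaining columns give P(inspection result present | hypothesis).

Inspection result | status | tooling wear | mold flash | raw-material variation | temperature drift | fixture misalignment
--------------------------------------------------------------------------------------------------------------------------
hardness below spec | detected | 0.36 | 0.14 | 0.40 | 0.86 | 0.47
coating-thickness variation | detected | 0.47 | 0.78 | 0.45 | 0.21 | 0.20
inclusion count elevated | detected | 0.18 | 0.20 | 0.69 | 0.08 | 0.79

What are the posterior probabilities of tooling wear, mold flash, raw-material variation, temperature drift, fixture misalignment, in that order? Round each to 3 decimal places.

0.125, 0.049, 0.517, 0.056, 0.254

For each hypothesis, the unnormalized posterior weight is prior × product of the inspection result likelihoods:
  tooling wear: 0.230 × 0.36 × 0.47 × 0.18 = 0.0070049
  mold flash: 0.125 × 0.14 × 0.78 × 0.20 = 0.00273
  raw-material variation: 0.234 × 0.40 × 0.45 × 0.69 = 0.029063
  temperature drift: 0.219 × 0.86 × 0.21 × 0.08 = 0.0031641
  fixture misalignment: 0.192 × 0.47 × 0.20 × 0.79 = 0.014258
Normalizing constant Z = 0.0070049 + 0.00273 + 0.029063 + 0.0031641 + 0.014258 = 0.05622.
P(tooling wear | evidence) = 0.0070049 / 0.05622 ≈ 0.125
P(mold flash | evidence) = 0.00273 / 0.05622 ≈ 0.049
P(raw-material variation | evidence) = 0.029063 / 0.05622 ≈ 0.517
P(temperature drift | evidence) = 0.0031641 / 0.05622 ≈ 0.056
P(fixture misalignment | evidence) = 0.014258 / 0.05622 ≈ 0.254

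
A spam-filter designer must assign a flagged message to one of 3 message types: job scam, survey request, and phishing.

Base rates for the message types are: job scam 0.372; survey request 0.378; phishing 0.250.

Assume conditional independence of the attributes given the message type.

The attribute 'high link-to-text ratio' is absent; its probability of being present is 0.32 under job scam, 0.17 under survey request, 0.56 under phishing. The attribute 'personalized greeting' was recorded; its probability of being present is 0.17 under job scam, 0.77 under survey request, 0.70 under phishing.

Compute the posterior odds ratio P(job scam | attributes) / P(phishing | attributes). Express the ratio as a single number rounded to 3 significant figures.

0.558

The normalizing constant cancels in an odds ratio, so compute prior × likelihood for the two hypotheses only (using 1 − P(present | H) for each absent attribute):
  job scam: 0.372 × (1 − 0.32) × 0.17 = 0.043003
  phishing: 0.250 × (1 − 0.56) × 0.70 = 0.077
Odds(job scam : phishing) = 0.043003 / 0.077 ≈ 0.558.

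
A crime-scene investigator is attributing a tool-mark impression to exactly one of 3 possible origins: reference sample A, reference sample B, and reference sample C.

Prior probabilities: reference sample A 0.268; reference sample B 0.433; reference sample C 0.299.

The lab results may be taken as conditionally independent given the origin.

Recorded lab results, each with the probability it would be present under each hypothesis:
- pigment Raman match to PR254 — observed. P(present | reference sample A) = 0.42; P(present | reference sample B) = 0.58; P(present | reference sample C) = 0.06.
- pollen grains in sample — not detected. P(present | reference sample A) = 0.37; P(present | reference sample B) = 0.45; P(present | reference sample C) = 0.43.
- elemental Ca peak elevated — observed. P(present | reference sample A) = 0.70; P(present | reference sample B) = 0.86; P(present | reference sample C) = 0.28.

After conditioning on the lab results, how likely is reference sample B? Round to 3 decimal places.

0.693

Multiply each prior by the joint likelihood of the lab result pattern (using 1 − P(present | H) for each absent lab result):
  reference sample A: 0.268 × 0.42 × (1 − 0.37) × 0.70 = 0.049639
  reference sample B: 0.433 × 0.58 × (1 − 0.45) × 0.86 = 0.11879
  reference sample C: 0.299 × 0.06 × (1 − 0.43) × 0.28 = 0.0028632
Marginal likelihood of the evidence = 0.17129.
P(reference sample B | evidence) = 0.11879 / 0.17129 ≈ 0.693.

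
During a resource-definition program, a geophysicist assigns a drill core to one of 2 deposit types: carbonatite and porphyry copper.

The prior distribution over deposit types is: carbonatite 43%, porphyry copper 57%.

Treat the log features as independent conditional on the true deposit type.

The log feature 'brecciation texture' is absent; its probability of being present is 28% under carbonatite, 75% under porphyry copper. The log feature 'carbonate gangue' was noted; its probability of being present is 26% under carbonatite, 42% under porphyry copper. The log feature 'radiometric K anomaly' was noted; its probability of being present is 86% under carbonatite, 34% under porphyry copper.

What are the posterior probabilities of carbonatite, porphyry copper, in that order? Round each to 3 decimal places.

Multiply each prior by the joint likelihood of the log feature pattern (using 1 − P(present | H) for each absent log feature):
  carbonatite: 0.43 × (1 − 0.28) × 0.26 × 0.86 = 0.069227
  porphyry copper: 0.57 × (1 − 0.75) × 0.42 × 0.34 = 0.020349
The unnormalized weights sum to 0.089576.
P(carbonatite | evidence) = 0.069227 / 0.089576 ≈ 0.773
P(porphyry copper | evidence) = 0.020349 / 0.089576 ≈ 0.227

0.773, 0.227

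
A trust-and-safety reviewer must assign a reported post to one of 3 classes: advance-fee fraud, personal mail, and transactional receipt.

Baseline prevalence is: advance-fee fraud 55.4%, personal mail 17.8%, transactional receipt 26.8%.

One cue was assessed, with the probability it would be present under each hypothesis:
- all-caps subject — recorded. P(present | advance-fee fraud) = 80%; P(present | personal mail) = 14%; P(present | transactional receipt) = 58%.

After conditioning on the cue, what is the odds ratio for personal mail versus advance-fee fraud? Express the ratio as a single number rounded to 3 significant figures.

Unnormalized posterior weight (prior times the cue likelihood) for each of the two hypotheses:
  personal mail: 0.178 × 0.14 = 0.02492
  advance-fee fraud: 0.554 × 0.80 = 0.4432
Posterior odds = 0.02492 / 0.4432 ≈ 0.0562.

0.0562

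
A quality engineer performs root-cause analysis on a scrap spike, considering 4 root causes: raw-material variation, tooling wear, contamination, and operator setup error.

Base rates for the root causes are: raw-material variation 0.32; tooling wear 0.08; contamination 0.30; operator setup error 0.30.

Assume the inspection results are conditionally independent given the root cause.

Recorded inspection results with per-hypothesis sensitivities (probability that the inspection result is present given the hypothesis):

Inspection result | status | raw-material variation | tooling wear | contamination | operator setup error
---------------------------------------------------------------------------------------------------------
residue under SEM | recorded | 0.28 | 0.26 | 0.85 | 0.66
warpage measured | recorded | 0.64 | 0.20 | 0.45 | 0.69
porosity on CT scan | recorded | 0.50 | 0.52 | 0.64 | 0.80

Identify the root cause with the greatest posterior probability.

operator setup error

For each hypothesis, the unnormalized posterior weight is prior × product of the inspection result likelihoods:
  raw-material variation: 0.32 × 0.28 × 0.64 × 0.50 = 0.028672
  tooling wear: 0.08 × 0.26 × 0.20 × 0.52 = 0.0021632
  contamination: 0.30 × 0.85 × 0.45 × 0.64 = 0.07344
  operator setup error: 0.30 × 0.66 × 0.69 × 0.80 = 0.1093
Marginal likelihood of the evidence = 0.21357.
P(raw-material variation | evidence) ≈ 0.028672 / 0.21357 ≈ 0.134
P(tooling wear | evidence) ≈ 0.0021632 / 0.21357 ≈ 0.010
P(contamination | evidence) ≈ 0.07344 / 0.21357 ≈ 0.344
P(operator setup error | evidence) ≈ 0.1093 / 0.21357 ≈ 0.512
The largest is 0.512, so operator setup error is most probable.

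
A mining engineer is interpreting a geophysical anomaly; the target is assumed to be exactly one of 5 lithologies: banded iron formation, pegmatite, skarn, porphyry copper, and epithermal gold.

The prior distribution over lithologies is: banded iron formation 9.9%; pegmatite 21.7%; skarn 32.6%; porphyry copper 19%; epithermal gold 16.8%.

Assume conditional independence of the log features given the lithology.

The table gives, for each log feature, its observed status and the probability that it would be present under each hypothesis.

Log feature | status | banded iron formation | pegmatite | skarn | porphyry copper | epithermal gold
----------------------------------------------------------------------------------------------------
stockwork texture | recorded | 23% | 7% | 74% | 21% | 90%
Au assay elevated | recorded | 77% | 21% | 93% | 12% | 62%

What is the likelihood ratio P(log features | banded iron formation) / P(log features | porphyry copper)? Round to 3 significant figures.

Take the product of per-log feature likelihoods under each hypothesis, then divide.
  banded iron formation: 0.23 × 0.77 = 0.1771
  porphyry copper: 0.21 × 0.12 = 0.0252
Bayes factor = 0.1771 / 0.0252 ≈ 7.03

7.03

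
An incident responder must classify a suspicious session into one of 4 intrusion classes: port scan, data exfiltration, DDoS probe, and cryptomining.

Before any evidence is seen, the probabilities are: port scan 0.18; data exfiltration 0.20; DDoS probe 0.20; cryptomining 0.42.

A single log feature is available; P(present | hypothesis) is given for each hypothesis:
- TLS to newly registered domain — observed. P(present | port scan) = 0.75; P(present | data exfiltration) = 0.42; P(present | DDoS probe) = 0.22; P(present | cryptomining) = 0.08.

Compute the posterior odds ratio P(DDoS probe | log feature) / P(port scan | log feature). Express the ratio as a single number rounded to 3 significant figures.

0.326

Posterior odds equal prior odds times the likelihood ratio; only the two competing hypotheses matter.
  DDoS probe: 0.20 × 0.22 = 0.044
  port scan: 0.18 × 0.75 = 0.135
Posterior odds = 0.044 / 0.135 ≈ 0.326.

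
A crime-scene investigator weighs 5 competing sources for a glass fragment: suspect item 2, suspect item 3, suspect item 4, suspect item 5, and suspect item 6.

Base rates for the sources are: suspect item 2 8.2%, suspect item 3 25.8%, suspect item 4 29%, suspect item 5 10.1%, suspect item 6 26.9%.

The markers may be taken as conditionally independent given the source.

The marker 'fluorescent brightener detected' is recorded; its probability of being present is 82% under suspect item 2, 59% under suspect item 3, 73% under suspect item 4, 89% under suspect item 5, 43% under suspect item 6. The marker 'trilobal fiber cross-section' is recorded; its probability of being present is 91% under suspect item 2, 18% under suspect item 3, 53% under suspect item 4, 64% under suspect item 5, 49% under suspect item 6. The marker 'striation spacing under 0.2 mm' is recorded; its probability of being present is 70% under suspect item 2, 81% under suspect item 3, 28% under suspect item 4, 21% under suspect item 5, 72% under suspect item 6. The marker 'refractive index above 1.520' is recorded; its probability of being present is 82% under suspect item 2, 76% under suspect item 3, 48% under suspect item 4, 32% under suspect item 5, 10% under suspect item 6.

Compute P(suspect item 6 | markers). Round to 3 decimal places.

0.054

For each hypothesis, the unnormalized posterior weight is prior × product of the marker likelihoods:
  suspect item 2: 0.082 × 0.82 × 0.91 × 0.70 × 0.82 = 0.035122
  suspect item 3: 0.258 × 0.59 × 0.18 × 0.81 × 0.76 = 0.016867
  suspect item 4: 0.290 × 0.73 × 0.53 × 0.28 × 0.48 = 0.01508
  suspect item 5: 0.101 × 0.89 × 0.64 × 0.21 × 0.32 = 0.003866
  suspect item 6: 0.269 × 0.43 × 0.49 × 0.72 × 0.10 = 0.0040808
The unnormalized weights sum to 0.075016.
P(suspect item 6 | evidence) = 0.0040808 / 0.075016 ≈ 0.054.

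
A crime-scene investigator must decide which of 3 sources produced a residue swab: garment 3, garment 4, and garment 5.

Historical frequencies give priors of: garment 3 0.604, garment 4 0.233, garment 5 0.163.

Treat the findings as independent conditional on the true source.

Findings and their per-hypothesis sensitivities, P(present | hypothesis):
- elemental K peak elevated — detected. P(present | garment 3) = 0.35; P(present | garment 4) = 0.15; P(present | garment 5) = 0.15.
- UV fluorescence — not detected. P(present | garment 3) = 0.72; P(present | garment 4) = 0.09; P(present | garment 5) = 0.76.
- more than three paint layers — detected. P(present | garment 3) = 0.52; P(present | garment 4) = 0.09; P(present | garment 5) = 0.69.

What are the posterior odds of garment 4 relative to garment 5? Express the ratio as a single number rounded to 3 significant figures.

0.707

The normalizing constant cancels in an odds ratio, so compute prior × likelihood for the two hypotheses only (using 1 − P(present | H) for each absent finding):
  garment 4: 0.233 × 0.15 × (1 − 0.09) × 0.09 = 0.0028624
  garment 5: 0.163 × 0.15 × (1 − 0.76) × 0.69 = 0.0040489
Odds(garment 4 : garment 5) = 0.0028624 / 0.0040489 ≈ 0.707.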